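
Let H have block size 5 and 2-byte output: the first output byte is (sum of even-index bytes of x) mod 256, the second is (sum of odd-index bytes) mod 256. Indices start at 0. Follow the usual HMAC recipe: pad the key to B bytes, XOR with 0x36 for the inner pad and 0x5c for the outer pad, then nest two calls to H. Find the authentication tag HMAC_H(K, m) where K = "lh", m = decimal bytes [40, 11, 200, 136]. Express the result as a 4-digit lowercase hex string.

Key "lh" = 6c 68 is 2 bytes ≤ B = 5; zero-pad to 5 bytes: K' = 6c 68 00 00 00.
K' ⊕ ipad = 5a 5e 36 36 36.  K' ⊕ opad = 30 34 5c 5c 5c.
Inner input = (K'⊕ipad) ∥ m = 5a 5e 36 36 36 ∥ 28 0b c8 88.
Inner hash: even-index sum = 345 mod 256 = 89; odd-index sum = 388 mod 256 = 132 → 59 84.
Outer input = (K'⊕opad) ∥ inner = 30 34 5c 5c 5c ∥ 59 84.
Outer hash (tag): even-index sum = 364 mod 256 = 108; odd-index sum = 233 mod 256 = 233 → 6c e9.

6ce9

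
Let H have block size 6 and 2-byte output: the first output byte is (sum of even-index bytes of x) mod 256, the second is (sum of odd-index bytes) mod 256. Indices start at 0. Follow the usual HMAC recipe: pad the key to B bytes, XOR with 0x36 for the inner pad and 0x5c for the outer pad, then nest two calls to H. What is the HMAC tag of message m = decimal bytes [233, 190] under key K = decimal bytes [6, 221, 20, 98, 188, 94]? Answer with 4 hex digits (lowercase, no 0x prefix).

4726

Key decimal bytes [6, 221, 20, 98, 188, 94] = 06 dd 14 62 bc 5e is exactly B = 6 bytes: K' = 06 dd 14 62 bc 5e.
K' ⊕ ipad = 30 eb 22 54 8a 68.  K' ⊕ opad = 5a 81 48 3e e0 02.
Inner input = (K'⊕ipad) ∥ m = 30 eb 22 54 8a 68 ∥ e9 be.
Inner hash: even-index sum = 453 mod 256 = 197; odd-index sum = 613 mod 256 = 101 → c5 65.
Outer input = (K'⊕opad) ∥ inner = 5a 81 48 3e e0 02 ∥ c5 65.
Outer hash (tag): even-index sum = 583 mod 256 = 71; odd-index sum = 294 mod 256 = 38 → 47 26.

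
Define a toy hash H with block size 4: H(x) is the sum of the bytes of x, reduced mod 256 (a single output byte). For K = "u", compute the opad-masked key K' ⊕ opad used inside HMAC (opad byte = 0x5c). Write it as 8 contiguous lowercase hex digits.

295c5c5c

Key "u" = 75 is 1 byte ≤ B = 4; zero-pad to 4 bytes: K' = 75 00 00 00.
XOR each byte with 0x5c: 75⊕5c=29, 00⊕5c=5c, 00⊕5c=5c, 00⊕5c=5c.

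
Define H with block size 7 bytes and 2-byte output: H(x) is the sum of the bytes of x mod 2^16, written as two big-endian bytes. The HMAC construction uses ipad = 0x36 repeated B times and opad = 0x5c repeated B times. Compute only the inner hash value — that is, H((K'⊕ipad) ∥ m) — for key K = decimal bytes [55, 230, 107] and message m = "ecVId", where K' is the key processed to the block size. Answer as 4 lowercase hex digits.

03d1

Key decimal bytes [55, 230, 107] = 37 e6 6b is 3 bytes ≤ B = 7; zero-pad to 7 bytes: K' = 37 e6 6b 00 00 00 00.
K' ⊕ ipad = 01 d0 5d 36 36 36 36.
Inner input = 01 d0 5d 36 36 36 36 ∥ 65 63 56 49 64.
Inner hash: sum = 1+208+93+54+54+54+54+101+99+86+73+100 = 977 → 03 d1.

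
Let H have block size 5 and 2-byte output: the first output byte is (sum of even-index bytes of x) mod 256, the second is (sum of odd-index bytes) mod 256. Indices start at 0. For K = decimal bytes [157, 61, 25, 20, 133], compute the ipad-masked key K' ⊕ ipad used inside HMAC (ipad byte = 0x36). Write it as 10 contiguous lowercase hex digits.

ab0b2f22b3

Key decimal bytes [157, 61, 25, 20, 133] = 9d 3d 19 14 85 is exactly B = 5 bytes: K' = 9d 3d 19 14 85.
XOR each byte with 0x36: 9d⊕36=ab, 3d⊕36=0b, 19⊕36=2f, 14⊕36=22, 85⊕36=b3.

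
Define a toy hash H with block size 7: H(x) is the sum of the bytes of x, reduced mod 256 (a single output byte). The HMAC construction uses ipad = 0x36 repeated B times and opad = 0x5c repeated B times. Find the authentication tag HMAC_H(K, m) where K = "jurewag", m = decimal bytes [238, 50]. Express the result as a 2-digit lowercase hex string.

Key "jurewag" = 6a 75 72 65 77 61 67 is exactly B = 7 bytes: K' = 6a 75 72 65 77 61 67.
K' ⊕ ipad = 5c 43 44 53 41 57 51.  K' ⊕ opad = 36 29 2e 39 2b 3d 3b.
Inner input = (K'⊕ipad) ∥ m = 5c 43 44 53 41 57 51 ∥ ee 32.
Inner hash: sum = 92+67+68+83+65+87+81+238+50 = 831; mod 256 = 63 → 3f.
Outer input = (K'⊕opad) ∥ inner = 36 29 2e 39 2b 3d 3b ∥ 3f.
Outer hash (tag): sum = 54+41+46+57+43+61+59+63 = 424; mod 256 = 168 → a8.

a8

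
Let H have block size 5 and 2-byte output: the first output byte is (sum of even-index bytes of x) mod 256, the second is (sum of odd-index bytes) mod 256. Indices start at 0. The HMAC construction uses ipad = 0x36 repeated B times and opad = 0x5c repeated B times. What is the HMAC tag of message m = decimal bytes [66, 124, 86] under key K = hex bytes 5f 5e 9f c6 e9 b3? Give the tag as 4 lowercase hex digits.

Key hex bytes 5f 5e 9f c6 e9 b3 is 6 bytes > B = 5, so hash it first: H(key) = e7 d7, then zero-pad to 5 bytes: K' = e7 d7 00 00 00.
K' ⊕ ipad = d1 e1 36 36 36.  K' ⊕ opad = bb 8b 5c 5c 5c.
Inner input = (K'⊕ipad) ∥ m = d1 e1 36 36 36 ∥ 42 7c 56.
Inner hash: even-index sum = 441 mod 256 = 185; odd-index sum = 431 mod 256 = 175 → b9 af.
Outer input = (K'⊕opad) ∥ inner = bb 8b 5c 5c 5c ∥ b9 af.
Outer hash (tag): even-index sum = 546 mod 256 = 34; odd-index sum = 416 mod 256 = 160 → 22 a0.

22a0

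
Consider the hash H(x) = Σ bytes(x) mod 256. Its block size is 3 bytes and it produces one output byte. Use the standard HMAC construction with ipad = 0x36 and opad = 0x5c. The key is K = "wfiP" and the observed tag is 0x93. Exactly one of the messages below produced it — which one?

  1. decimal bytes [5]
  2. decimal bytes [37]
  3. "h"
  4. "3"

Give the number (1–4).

1

Key "wfiP" = 77 66 69 50 is 4 bytes > B = 3, so hash it first: H(key) = 96, then zero-pad to 3 bytes: K' = 96 00 00.
K' ⊕ ipad = a0 36 36; K' ⊕ opad = ca 5c 5c.
m1: inner = H(a0 36 36 05) = 11; tag = H(ca 5c 5c 11) = 93 ← matches
m2: inner = H(a0 36 36 25) = 31; tag = H(ca 5c 5c 31) = b3
m3: inner = H(a0 36 36 68) = 74; tag = H(ca 5c 5c 74) = f6
m4: inner = H(a0 36 36 33) = 3f; tag = H(ca 5c 5c 3f) = c1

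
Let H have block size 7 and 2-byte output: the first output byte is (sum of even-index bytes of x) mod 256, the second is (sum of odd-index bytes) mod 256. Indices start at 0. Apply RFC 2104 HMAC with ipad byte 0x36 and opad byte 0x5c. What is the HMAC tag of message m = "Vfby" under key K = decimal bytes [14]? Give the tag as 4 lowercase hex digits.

Key decimal bytes [14] = 0e is 1 byte ≤ B = 7; zero-pad to 7 bytes: K' = 0e 00 00 00 00 00 00.
K' ⊕ ipad = 38 36 36 36 36 36 36.  K' ⊕ opad = 52 5c 5c 5c 5c 5c 5c.
Inner input = (K'⊕ipad) ∥ m = 38 36 36 36 36 36 36 ∥ 56 66 62 79.
Inner hash: even-index sum = 441 mod 256 = 185; odd-index sum = 346 mod 256 = 90 → b9 5a.
Outer input = (K'⊕opad) ∥ inner = 52 5c 5c 5c 5c 5c 5c ∥ b9 5a.
Outer hash (tag): even-index sum = 448 mod 256 = 192; odd-index sum = 461 mod 256 = 205 → c0 cd.

c0cd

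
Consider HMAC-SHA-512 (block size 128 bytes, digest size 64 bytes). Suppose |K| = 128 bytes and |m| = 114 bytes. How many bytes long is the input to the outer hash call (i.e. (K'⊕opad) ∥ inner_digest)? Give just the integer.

Key is 128 ≤ 128 bytes, zero-padded: |K'| = 128.
Outer input = (K'⊕opad) ∥ H(inner) → 128 + 64 = 192 bytes.

192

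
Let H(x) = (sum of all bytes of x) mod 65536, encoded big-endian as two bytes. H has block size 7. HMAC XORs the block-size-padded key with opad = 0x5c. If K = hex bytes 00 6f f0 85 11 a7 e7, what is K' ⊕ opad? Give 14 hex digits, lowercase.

5c33acd94dfbbb

Key hex bytes 00 6f f0 85 11 a7 e7 is exactly B = 7 bytes: K' = 00 6f f0 85 11 a7 e7.
XOR each byte with 0x5c: 00⊕5c=5c, 6f⊕5c=33, f0⊕5c=ac, 85⊕5c=d9, 11⊕5c=4d, a7⊕5c=fb, e7⊕5c=bb.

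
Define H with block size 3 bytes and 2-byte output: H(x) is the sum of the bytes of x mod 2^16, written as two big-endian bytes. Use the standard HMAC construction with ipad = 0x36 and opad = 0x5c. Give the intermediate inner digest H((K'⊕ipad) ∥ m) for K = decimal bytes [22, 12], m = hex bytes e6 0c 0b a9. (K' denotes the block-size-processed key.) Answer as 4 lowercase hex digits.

0236

Key decimal bytes [22, 12] = 16 0c is 2 bytes ≤ B = 3; zero-pad to 3 bytes: K' = 16 0c 00.
K' ⊕ ipad = 20 3a 36.
Inner input = 20 3a 36 ∥ e6 0c 0b a9.
Inner hash: sum = 32+58+54+230+12+11+169 = 566 → 02 36.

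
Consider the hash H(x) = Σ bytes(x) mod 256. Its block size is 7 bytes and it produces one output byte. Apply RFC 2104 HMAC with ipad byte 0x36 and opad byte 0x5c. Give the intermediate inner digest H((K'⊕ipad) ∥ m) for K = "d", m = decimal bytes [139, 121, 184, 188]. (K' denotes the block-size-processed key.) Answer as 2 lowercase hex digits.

0e

Key "d" = 64 is 1 byte ≤ B = 7; zero-pad to 7 bytes: K' = 64 00 00 00 00 00 00.
K' ⊕ ipad = 52 36 36 36 36 36 36.
Inner input = 52 36 36 36 36 36 36 ∥ 8b 79 b8 bc.
Inner hash: sum = 82+54+54+54+54+54+54+139+121+184+188 = 1038; mod 256 = 14 → 0e.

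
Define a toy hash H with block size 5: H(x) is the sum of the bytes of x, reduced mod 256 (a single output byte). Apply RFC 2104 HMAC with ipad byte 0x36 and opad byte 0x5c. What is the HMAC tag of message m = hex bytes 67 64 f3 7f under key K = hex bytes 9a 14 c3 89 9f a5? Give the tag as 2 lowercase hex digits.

ef

Key hex bytes 9a 14 c3 89 9f a5 is 6 bytes > B = 5, so hash it first: H(key) = 3e, then zero-pad to 5 bytes: K' = 3e 00 00 00 00.
K' ⊕ ipad = 08 36 36 36 36.  K' ⊕ opad = 62 5c 5c 5c 5c.
Inner input = (K'⊕ipad) ∥ m = 08 36 36 36 36 ∥ 67 64 f3 7f.
Inner hash: sum = 8+54+54+54+54+103+100+243+127 = 797; mod 256 = 29 → 1d.
Outer input = (K'⊕opad) ∥ inner = 62 5c 5c 5c 5c ∥ 1d.
Outer hash (tag): sum = 98+92+92+92+92+29 = 495; mod 256 = 239 → ef.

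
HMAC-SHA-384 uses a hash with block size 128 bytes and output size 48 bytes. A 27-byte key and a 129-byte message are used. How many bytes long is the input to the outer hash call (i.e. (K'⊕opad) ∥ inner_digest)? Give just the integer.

Key is 27 ≤ 128 bytes, zero-padded: |K'| = 128.
Outer input = (K'⊕opad) ∥ H(inner) → 128 + 48 = 176 bytes.

176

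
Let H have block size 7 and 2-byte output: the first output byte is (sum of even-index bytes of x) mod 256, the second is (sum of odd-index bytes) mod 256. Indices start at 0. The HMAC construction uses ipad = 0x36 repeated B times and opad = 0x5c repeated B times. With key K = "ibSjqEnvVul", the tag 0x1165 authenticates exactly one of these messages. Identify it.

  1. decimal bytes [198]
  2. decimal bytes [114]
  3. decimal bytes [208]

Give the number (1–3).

1

Key "ibSjqEnvVul" = 69 62 53 6a 71 45 6e 76 56 75 6c is 11 bytes > B = 7, so hash it first: H(key) = 5d fc, then zero-pad to 7 bytes: K' = 5d fc 00 00 00 00 00.
K' ⊕ ipad = 6b ca 36 36 36 36 36; K' ⊕ opad = 01 a0 5c 5c 5c 5c 5c.
m1: inner = H(6b ca 36 36 36 36 36 c6) = 0d fc; tag = H(01 a0 5c 5c 5c 5c 5c 0d fc) = 1165 ← matches
m2: inner = H(6b ca 36 36 36 36 36 72) = 0d a8; tag = H(01 a0 5c 5c 5c 5c 5c 0d a8) = bd65
m3: inner = H(6b ca 36 36 36 36 36 d0) = 0d 06; tag = H(01 a0 5c 5c 5c 5c 5c 0d 06) = 1b65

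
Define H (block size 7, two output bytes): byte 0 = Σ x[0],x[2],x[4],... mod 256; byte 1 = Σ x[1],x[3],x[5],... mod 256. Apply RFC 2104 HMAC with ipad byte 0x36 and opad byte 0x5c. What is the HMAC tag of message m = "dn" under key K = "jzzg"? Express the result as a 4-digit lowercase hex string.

Key "jzzg" = 6a 7a 7a 67 is 4 bytes ≤ B = 7; zero-pad to 7 bytes: K' = 6a 7a 7a 67 00 00 00.
K' ⊕ ipad = 5c 4c 4c 51 36 36 36.  K' ⊕ opad = 36 26 26 3b 5c 5c 5c.
Inner input = (K'⊕ipad) ∥ m = 5c 4c 4c 51 36 36 36 ∥ 64 6e.
Inner hash: even-index sum = 386 mod 256 = 130; odd-index sum = 311 mod 256 = 55 → 82 37.
Outer input = (K'⊕opad) ∥ inner = 36 26 26 3b 5c 5c 5c ∥ 82 37.
Outer hash (tag): even-index sum = 331 mod 256 = 75; odd-index sum = 319 mod 256 = 63 → 4b 3f.

4b3f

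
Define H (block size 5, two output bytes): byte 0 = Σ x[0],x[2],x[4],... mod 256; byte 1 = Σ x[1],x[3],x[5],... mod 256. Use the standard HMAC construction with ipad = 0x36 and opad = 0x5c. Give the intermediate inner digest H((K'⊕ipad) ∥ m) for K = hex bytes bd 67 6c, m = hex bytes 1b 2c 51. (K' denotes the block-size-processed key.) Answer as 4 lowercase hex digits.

47f3

Key hex bytes bd 67 6c is 3 bytes ≤ B = 5; zero-pad to 5 bytes: K' = bd 67 6c 00 00.
K' ⊕ ipad = 8b 51 5a 36 36.
Inner input = 8b 51 5a 36 36 ∥ 1b 2c 51.
Inner hash: even-index sum = 327 mod 256 = 71; odd-index sum = 243 mod 256 = 243 → 47 f3.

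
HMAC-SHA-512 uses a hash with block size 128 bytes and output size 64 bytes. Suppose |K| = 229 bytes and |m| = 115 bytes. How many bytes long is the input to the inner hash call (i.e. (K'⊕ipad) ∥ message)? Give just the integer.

243

Key is 229 > 128 bytes, so it is hashed to 64 bytes then zero-padded to 128: |K'| = 128.
Inner input = (K'⊕ipad) ∥ m → 128 + 115 = 243 bytes.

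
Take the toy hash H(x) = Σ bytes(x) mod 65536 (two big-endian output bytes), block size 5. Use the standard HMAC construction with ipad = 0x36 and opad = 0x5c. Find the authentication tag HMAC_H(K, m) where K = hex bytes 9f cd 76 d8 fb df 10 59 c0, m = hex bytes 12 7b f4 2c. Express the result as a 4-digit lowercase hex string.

Key hex bytes 9f cd 76 d8 fb df 10 59 c0 is 9 bytes > B = 5, so hash it first: H(key) = 05 bd, then zero-pad to 5 bytes: K' = 05 bd 00 00 00.
K' ⊕ ipad = 33 8b 36 36 36.  K' ⊕ opad = 59 e1 5c 5c 5c.
Inner input = (K'⊕ipad) ∥ m = 33 8b 36 36 36 ∥ 12 7b f4 2c.
Inner hash: sum = 51+139+54+54+54+18+123+244+44 = 781 → 03 0d.
Outer input = (K'⊕opad) ∥ inner = 59 e1 5c 5c 5c ∥ 03 0d.
Outer hash (tag): sum = 89+225+92+92+92+3+13 = 606 → 02 5e.

025e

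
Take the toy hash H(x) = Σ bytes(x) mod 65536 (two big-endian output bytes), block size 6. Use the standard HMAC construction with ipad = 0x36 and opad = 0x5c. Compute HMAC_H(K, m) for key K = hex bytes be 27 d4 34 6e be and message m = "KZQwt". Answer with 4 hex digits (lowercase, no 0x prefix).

03a3

Key hex bytes be 27 d4 34 6e be is exactly B = 6 bytes: K' = be 27 d4 34 6e be.
K' ⊕ ipad = 88 11 e2 02 58 88.  K' ⊕ opad = e2 7b 88 68 32 e2.
Inner input = (K'⊕ipad) ∥ m = 88 11 e2 02 58 88 ∥ 4b 5a 51 77 74.
Inner hash: sum = 136+17+226+2+88+136+75+90+81+119+116 = 1086 → 04 3e.
Outer input = (K'⊕opad) ∥ inner = e2 7b 88 68 32 e2 ∥ 04 3e.
Outer hash (tag): sum = 226+123+136+104+50+226+4+62 = 931 → 03 a3.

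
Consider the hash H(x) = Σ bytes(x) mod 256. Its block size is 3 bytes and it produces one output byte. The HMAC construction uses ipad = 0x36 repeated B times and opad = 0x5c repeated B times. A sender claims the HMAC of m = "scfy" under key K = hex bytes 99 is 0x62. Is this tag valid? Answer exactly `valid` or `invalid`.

invalid

Key hex bytes 99 is 1 byte ≤ B = 3; zero-pad to 3 bytes: K' = 99 00 00.
K' ⊕ ipad = af 36 36; K' ⊕ opad = c5 5c 5c.
Inner hash: sum = 175+54+54+115+99+102+121 = 720; mod 256 = 208 → d0.
Outer hash (recomputed tag): sum = 197+92+92+208 = 589; mod 256 = 77 → 4d.
Recomputed tag = 4d; claimed = 62 → mismatch.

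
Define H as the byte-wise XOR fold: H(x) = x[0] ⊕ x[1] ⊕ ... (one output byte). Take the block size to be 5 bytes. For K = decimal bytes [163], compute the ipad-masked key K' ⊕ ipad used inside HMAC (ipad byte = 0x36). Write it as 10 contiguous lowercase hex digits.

9536363636

Key decimal bytes [163] = a3 is 1 byte ≤ B = 5; zero-pad to 5 bytes: K' = a3 00 00 00 00.
XOR each byte with 0x36: a3⊕36=95, 00⊕36=36, 00⊕36=36, 00⊕36=36, 00⊕36=36.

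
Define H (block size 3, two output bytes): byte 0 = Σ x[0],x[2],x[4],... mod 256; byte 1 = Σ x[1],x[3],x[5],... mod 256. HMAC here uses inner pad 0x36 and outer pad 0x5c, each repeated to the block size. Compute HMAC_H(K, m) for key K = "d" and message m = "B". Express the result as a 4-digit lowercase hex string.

Key "d" = 64 is 1 byte ≤ B = 3; zero-pad to 3 bytes: K' = 64 00 00.
K' ⊕ ipad = 52 36 36.  K' ⊕ opad = 38 5c 5c.
Inner input = (K'⊕ipad) ∥ m = 52 36 36 ∥ 42.
Inner hash: even-index sum = 136 mod 256 = 136; odd-index sum = 120 mod 256 = 120 → 88 78.
Outer input = (K'⊕opad) ∥ inner = 38 5c 5c ∥ 88 78.
Outer hash (tag): even-index sum = 268 mod 256 = 12; odd-index sum = 228 mod 256 = 228 → 0c e4.

0ce4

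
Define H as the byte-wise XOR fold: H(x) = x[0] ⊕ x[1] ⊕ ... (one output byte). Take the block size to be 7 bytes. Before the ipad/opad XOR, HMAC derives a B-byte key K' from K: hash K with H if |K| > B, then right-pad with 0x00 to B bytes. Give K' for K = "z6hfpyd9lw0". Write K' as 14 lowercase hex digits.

3d000000000000

|K| = 11 > B = 7, so first hash the key.
H(K): XOR 7a⊕36⊕68⊕66⊕70⊕79⊕64⊕39⊕6c⊕77⊕30 = 3d.
Zero-pad H(K) = 3d to 7 bytes: K' = 3d 00 00 00 00 00 00.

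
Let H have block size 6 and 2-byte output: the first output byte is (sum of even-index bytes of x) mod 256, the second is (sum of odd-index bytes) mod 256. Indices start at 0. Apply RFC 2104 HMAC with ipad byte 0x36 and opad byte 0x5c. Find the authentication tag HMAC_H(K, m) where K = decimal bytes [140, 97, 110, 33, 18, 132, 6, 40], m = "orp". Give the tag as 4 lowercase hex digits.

7520

Key decimal bytes [140, 97, 110, 33, 18, 132, 6, 40] = 8c 61 6e 21 12 84 06 28 is 8 bytes > B = 6, so hash it first: H(key) = 12 2e, then zero-pad to 6 bytes: K' = 12 2e 00 00 00 00.
K' ⊕ ipad = 24 18 36 36 36 36.  K' ⊕ opad = 4e 72 5c 5c 5c 5c.
Inner input = (K'⊕ipad) ∥ m = 24 18 36 36 36 36 ∥ 6f 72 70.
Inner hash: even-index sum = 367 mod 256 = 111; odd-index sum = 246 mod 256 = 246 → 6f f6.
Outer input = (K'⊕opad) ∥ inner = 4e 72 5c 5c 5c 5c ∥ 6f f6.
Outer hash (tag): even-index sum = 373 mod 256 = 117; odd-index sum = 544 mod 256 = 32 → 75 20.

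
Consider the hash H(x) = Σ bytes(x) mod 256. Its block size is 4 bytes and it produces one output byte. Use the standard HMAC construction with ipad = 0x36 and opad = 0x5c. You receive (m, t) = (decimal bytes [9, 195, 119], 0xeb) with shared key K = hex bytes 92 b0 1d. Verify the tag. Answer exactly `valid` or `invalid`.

invalid

Key hex bytes 92 b0 1d is 3 bytes ≤ B = 4; zero-pad to 4 bytes: K' = 92 b0 1d 00.
K' ⊕ ipad = a4 86 2b 36; K' ⊕ opad = ce ec 41 5c.
Inner hash: sum = 164+134+43+54+9+195+119 = 718; mod 256 = 206 → ce.
Outer hash (recomputed tag): sum = 206+236+65+92+206 = 805; mod 256 = 37 → 25.
Recomputed tag = 25; claimed = eb → mismatch.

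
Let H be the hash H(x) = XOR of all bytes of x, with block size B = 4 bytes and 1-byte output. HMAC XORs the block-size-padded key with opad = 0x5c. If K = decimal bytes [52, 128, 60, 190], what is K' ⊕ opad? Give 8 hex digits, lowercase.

Key decimal bytes [52, 128, 60, 190] = 34 80 3c be is exactly B = 4 bytes: K' = 34 80 3c be.
XOR each byte with 0x5c: 34⊕5c=68, 80⊕5c=dc, 3c⊕5c=60, be⊕5c=e2.

68dc60e2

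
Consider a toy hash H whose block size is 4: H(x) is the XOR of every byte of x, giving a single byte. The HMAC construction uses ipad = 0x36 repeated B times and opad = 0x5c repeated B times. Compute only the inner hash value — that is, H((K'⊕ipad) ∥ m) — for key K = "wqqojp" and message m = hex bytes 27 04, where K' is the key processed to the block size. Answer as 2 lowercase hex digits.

Key "wqqojp" = 77 71 71 6f 6a 70 is 6 bytes > B = 4, so hash it first: H(key) = 02, then zero-pad to 4 bytes: K' = 02 00 00 00.
K' ⊕ ipad = 34 36 36 36.
Inner input = 34 36 36 36 ∥ 27 04.
Inner hash: XOR 34⊕36⊕36⊕36⊕27⊕04 = 21.

21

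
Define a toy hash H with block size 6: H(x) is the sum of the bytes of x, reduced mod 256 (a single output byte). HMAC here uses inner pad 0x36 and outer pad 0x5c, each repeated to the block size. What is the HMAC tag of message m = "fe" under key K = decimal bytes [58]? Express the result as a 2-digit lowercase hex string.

17

Key decimal bytes [58] = 3a is 1 byte ≤ B = 6; zero-pad to 6 bytes: K' = 3a 00 00 00 00 00.
K' ⊕ ipad = 0c 36 36 36 36 36.  K' ⊕ opad = 66 5c 5c 5c 5c 5c.
Inner input = (K'⊕ipad) ∥ m = 0c 36 36 36 36 36 ∥ 66 65.
Inner hash: sum = 12+54+54+54+54+54+102+101 = 485; mod 256 = 229 → e5.
Outer input = (K'⊕opad) ∥ inner = 66 5c 5c 5c 5c 5c ∥ e5.
Outer hash (tag): sum = 102+92+92+92+92+92+229 = 791; mod 256 = 23 → 17.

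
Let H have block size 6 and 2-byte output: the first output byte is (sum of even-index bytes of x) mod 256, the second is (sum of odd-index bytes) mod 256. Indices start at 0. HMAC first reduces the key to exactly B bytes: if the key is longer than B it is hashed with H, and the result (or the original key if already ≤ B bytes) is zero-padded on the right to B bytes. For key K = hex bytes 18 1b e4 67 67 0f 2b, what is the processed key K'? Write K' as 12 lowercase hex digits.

8e9100000000

|K| = 7 > B = 6, so first hash the key.
H(K): even-index sum = 398 mod 256 = 142; odd-index sum = 145 mod 256 = 145 → 8e 91.
Zero-pad H(K) = 8e 91 to 6 bytes: K' = 8e 91 00 00 00 00.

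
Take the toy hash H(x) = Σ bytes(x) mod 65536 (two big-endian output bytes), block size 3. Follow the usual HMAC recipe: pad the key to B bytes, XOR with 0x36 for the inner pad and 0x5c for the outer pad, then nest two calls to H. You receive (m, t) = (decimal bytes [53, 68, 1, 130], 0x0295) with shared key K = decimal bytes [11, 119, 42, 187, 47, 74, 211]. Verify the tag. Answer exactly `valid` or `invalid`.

Key decimal bytes [11, 119, 42, 187, 47, 74, 211] = 0b 77 2a bb 2f 4a d3 is 7 bytes > B = 3, so hash it first: H(key) = 02 b3, then zero-pad to 3 bytes: K' = 02 b3 00.
K' ⊕ ipad = 34 85 36; K' ⊕ opad = 5e ef 5c.
Inner hash: sum = 52+133+54+53+68+1+130 = 491 → 01 eb.
Outer hash (recomputed tag): sum = 94+239+92+1+235 = 661 → 02 95.
Recomputed tag = 0295; claimed = 0295 → match.

valid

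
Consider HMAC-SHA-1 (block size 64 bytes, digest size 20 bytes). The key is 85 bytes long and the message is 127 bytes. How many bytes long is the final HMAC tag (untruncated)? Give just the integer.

The tag is one SHA-1 digest: 20 bytes.

20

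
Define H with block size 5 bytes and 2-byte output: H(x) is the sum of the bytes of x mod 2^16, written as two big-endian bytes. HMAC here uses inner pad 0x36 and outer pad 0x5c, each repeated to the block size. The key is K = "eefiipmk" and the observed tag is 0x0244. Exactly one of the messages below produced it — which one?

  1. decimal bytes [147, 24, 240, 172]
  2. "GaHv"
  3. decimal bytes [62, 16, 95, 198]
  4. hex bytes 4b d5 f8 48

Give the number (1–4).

2

Key "eefiipmk" = 65 65 66 69 69 70 6d 6b is 8 bytes > B = 5, so hash it first: H(key) = 03 4a, then zero-pad to 5 bytes: K' = 03 4a 00 00 00.
K' ⊕ ipad = 35 7c 36 36 36; K' ⊕ opad = 5f 16 5c 5c 5c.
m1: inner = H(35 7c 36 36 36 93 18 f0 ac) = 03 9a; tag = H(5f 16 5c 5c 5c 03 9a) = 0226
m2: inner = H(35 7c 36 36 36 47 61 48 76) = 02 b9; tag = H(5f 16 5c 5c 5c 02 b9) = 0244 ← matches
m3: inner = H(35 7c 36 36 36 3e 10 5f c6) = 02 c6; tag = H(5f 16 5c 5c 5c 02 c6) = 0251
m4: inner = H(35 7c 36 36 36 4b d5 f8 48) = 03 b3; tag = H(5f 16 5c 5c 5c 03 b3) = 023f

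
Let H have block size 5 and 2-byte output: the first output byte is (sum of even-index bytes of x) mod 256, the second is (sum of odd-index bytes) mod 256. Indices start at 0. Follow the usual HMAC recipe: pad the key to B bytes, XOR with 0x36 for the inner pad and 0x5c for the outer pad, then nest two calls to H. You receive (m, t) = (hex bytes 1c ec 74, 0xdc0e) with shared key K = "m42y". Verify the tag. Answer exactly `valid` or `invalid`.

Key "m42y" = 6d 34 32 79 is 4 bytes ≤ B = 5; zero-pad to 5 bytes: K' = 6d 34 32 79 00.
K' ⊕ ipad = 5b 02 04 4f 36; K' ⊕ opad = 31 68 6e 25 5c.
Inner hash: even-index sum = 385 mod 256 = 129; odd-index sum = 225 mod 256 = 225 → 81 e1.
Outer hash (recomputed tag): even-index sum = 476 mod 256 = 220; odd-index sum = 270 mod 256 = 14 → dc 0e.
Recomputed tag = dc0e; claimed = dc0e → match.

valid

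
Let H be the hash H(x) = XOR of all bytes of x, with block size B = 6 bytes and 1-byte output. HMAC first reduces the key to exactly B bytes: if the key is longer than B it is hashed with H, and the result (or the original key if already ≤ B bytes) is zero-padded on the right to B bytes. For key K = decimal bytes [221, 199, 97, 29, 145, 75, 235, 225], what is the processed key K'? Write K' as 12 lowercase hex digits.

|K| = 8 > B = 6, so first hash the key.
H(K): XOR dd⊕c7⊕61⊕1d⊕91⊕4b⊕eb⊕e1 = b6.
Zero-pad H(K) = b6 to 6 bytes: K' = b6 00 00 00 00 00.

b60000000000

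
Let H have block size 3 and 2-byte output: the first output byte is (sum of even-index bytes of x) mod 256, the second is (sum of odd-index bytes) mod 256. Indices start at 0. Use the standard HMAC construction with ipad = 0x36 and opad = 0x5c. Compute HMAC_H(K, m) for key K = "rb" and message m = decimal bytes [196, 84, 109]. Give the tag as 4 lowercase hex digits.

0f0c

Key "rb" = 72 62 is 2 bytes ≤ B = 3; zero-pad to 3 bytes: K' = 72 62 00.
K' ⊕ ipad = 44 54 36.  K' ⊕ opad = 2e 3e 5c.
Inner input = (K'⊕ipad) ∥ m = 44 54 36 ∥ c4 54 6d.
Inner hash: even-index sum = 206 mod 256 = 206; odd-index sum = 389 mod 256 = 133 → ce 85.
Outer input = (K'⊕opad) ∥ inner = 2e 3e 5c ∥ ce 85.
Outer hash (tag): even-index sum = 271 mod 256 = 15; odd-index sum = 268 mod 256 = 12 → 0f 0c.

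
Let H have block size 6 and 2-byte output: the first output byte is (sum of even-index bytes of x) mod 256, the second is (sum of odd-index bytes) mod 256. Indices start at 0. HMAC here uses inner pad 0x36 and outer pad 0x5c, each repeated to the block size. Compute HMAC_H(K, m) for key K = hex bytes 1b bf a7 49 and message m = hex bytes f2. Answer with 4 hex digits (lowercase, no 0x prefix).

8492

Key hex bytes 1b bf a7 49 is 4 bytes ≤ B = 6; zero-pad to 6 bytes: K' = 1b bf a7 49 00 00.
K' ⊕ ipad = 2d 89 91 7f 36 36.  K' ⊕ opad = 47 e3 fb 15 5c 5c.
Inner input = (K'⊕ipad) ∥ m = 2d 89 91 7f 36 36 ∥ f2.
Inner hash: even-index sum = 486 mod 256 = 230; odd-index sum = 318 mod 256 = 62 → e6 3e.
Outer input = (K'⊕opad) ∥ inner = 47 e3 fb 15 5c 5c ∥ e6 3e.
Outer hash (tag): even-index sum = 644 mod 256 = 132; odd-index sum = 402 mod 256 = 146 → 84 92.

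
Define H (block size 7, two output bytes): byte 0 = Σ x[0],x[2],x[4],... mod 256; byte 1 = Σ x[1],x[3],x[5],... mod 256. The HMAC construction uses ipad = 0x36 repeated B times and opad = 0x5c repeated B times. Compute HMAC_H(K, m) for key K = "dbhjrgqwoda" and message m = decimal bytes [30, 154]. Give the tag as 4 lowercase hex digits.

Key "dbhjrgqwoda" = 64 62 68 6a 72 67 71 77 6f 64 61 is 11 bytes > B = 7, so hash it first: H(key) = 7f 0e, then zero-pad to 7 bytes: K' = 7f 0e 00 00 00 00 00.
K' ⊕ ipad = 49 38 36 36 36 36 36.  K' ⊕ opad = 23 52 5c 5c 5c 5c 5c.
Inner input = (K'⊕ipad) ∥ m = 49 38 36 36 36 36 36 ∥ 1e 9a.
Inner hash: even-index sum = 389 mod 256 = 133; odd-index sum = 194 mod 256 = 194 → 85 c2.
Outer input = (K'⊕opad) ∥ inner = 23 52 5c 5c 5c 5c 5c ∥ 85 c2.
Outer hash (tag): even-index sum = 505 mod 256 = 249; odd-index sum = 399 mod 256 = 143 → f9 8f.

f98f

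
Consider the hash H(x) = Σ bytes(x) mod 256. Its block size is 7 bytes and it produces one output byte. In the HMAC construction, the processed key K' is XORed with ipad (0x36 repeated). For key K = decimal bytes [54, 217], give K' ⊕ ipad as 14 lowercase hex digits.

Key decimal bytes [54, 217] = 36 d9 is 2 bytes ≤ B = 7; zero-pad to 7 bytes: K' = 36 d9 00 00 00 00 00.
XOR each byte with 0x36: 36⊕36=00, d9⊕36=ef, 00⊕36=36, 00⊕36=36, 00⊕36=36, 00⊕36=36, 00⊕36=36.

00ef3636363636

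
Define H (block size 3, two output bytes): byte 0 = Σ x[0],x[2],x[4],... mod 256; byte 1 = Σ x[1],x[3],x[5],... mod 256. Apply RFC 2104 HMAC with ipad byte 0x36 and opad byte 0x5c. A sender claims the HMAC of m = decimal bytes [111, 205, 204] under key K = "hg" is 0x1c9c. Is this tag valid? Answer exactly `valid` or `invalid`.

valid

Key "hg" = 68 67 is 2 bytes ≤ B = 3; zero-pad to 3 bytes: K' = 68 67 00.
K' ⊕ ipad = 5e 51 36; K' ⊕ opad = 34 3b 5c.
Inner hash: even-index sum = 353 mod 256 = 97; odd-index sum = 396 mod 256 = 140 → 61 8c.
Outer hash (recomputed tag): even-index sum = 284 mod 256 = 28; odd-index sum = 156 mod 256 = 156 → 1c 9c.
Recomputed tag = 1c9c; claimed = 1c9c → match.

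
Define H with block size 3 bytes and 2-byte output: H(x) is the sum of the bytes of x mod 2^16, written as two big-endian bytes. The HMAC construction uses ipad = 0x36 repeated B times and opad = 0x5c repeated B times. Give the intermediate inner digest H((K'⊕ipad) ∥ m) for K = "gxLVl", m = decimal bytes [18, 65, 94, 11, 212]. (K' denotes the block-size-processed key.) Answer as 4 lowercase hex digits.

02d8

Key "gxLVl" = 67 78 4c 56 6c is 5 bytes > B = 3, so hash it first: H(key) = 01 ed, then zero-pad to 3 bytes: K' = 01 ed 00.
K' ⊕ ipad = 37 db 36.
Inner input = 37 db 36 ∥ 12 41 5e 0b d4.
Inner hash: sum = 55+219+54+18+65+94+11+212 = 728 → 02 d8.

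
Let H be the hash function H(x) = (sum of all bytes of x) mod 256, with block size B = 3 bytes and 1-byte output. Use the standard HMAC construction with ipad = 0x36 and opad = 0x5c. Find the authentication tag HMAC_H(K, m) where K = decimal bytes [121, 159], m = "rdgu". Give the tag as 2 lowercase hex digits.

24

Key decimal bytes [121, 159] = 79 9f is 2 bytes ≤ B = 3; zero-pad to 3 bytes: K' = 79 9f 00.
K' ⊕ ipad = 4f a9 36.  K' ⊕ opad = 25 c3 5c.
Inner input = (K'⊕ipad) ∥ m = 4f a9 36 ∥ 72 64 67 75.
Inner hash: sum = 79+169+54+114+100+103+117 = 736; mod 256 = 224 → e0.
Outer input = (K'⊕opad) ∥ inner = 25 c3 5c ∥ e0.
Outer hash (tag): sum = 37+195+92+224 = 548; mod 256 = 36 → 24.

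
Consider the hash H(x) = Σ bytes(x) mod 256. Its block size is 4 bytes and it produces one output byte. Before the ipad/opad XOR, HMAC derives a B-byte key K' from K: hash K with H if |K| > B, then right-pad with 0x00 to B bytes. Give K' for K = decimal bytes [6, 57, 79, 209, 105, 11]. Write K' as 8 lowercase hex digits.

d3000000

|K| = 6 > B = 4, so first hash the key.
H(K): sum = 6+57+79+209+105+11 = 467; mod 256 = 211 → d3.
Zero-pad H(K) = d3 to 4 bytes: K' = d3 00 00 00.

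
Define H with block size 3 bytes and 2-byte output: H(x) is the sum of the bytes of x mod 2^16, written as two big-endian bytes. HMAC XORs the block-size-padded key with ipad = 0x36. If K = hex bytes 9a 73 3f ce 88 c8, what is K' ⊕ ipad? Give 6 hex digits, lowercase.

Key hex bytes 9a 73 3f ce 88 c8 is 6 bytes > B = 3, so hash it first: H(key) = 03 6a, then zero-pad to 3 bytes: K' = 03 6a 00.
XOR each byte with 0x36: 03⊕36=35, 6a⊕36=5c, 00⊕36=36.

355c36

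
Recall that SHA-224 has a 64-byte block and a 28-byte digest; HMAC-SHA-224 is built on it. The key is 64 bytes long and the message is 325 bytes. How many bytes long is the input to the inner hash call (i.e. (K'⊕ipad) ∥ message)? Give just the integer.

389

Key is 64 ≤ 64 bytes, zero-padded: |K'| = 64.
Inner input = (K'⊕ipad) ∥ m → 64 + 325 = 389 bytes.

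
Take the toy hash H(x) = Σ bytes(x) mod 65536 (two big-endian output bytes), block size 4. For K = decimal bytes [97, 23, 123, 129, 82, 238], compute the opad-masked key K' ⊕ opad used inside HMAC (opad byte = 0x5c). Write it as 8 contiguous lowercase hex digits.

Key decimal bytes [97, 23, 123, 129, 82, 238] = 61 17 7b 81 52 ee is 6 bytes > B = 4, so hash it first: H(key) = 02 b4, then zero-pad to 4 bytes: K' = 02 b4 00 00.
XOR each byte with 0x5c: 02⊕5c=5e, b4⊕5c=e8, 00⊕5c=5c, 00⊕5c=5c.

5ee85c5c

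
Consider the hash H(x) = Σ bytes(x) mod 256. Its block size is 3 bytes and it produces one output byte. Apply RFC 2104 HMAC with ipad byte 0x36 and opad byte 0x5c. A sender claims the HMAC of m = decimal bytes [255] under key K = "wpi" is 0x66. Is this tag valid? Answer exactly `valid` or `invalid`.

Key "wpi" = 77 70 69 is exactly B = 3 bytes: K' = 77 70 69.
K' ⊕ ipad = 41 46 5f; K' ⊕ opad = 2b 2c 35.
Inner hash: sum = 65+70+95+255 = 485; mod 256 = 229 → e5.
Outer hash (recomputed tag): sum = 43+44+53+229 = 369; mod 256 = 113 → 71.
Recomputed tag = 71; claimed = 66 → mismatch.

invalid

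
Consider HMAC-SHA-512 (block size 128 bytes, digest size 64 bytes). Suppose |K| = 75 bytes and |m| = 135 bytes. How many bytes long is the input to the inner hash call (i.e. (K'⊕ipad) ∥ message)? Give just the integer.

Key is 75 ≤ 128 bytes, zero-padded: |K'| = 128.
Inner input = (K'⊕ipad) ∥ m → 128 + 135 = 263 bytes.

263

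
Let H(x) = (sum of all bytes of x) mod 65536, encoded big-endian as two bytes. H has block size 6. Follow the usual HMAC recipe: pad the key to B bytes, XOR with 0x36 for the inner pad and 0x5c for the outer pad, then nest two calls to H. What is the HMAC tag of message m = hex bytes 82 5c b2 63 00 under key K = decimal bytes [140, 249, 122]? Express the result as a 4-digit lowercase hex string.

031d

Key decimal bytes [140, 249, 122] = 8c f9 7a is 3 bytes ≤ B = 6; zero-pad to 6 bytes: K' = 8c f9 7a 00 00 00.
K' ⊕ ipad = ba cf 4c 36 36 36.  K' ⊕ opad = d0 a5 26 5c 5c 5c.
Inner input = (K'⊕ipad) ∥ m = ba cf 4c 36 36 36 ∥ 82 5c b2 63 00.
Inner hash: sum = 186+207+76+54+54+54+130+92+178+99+0 = 1130 → 04 6a.
Outer input = (K'⊕opad) ∥ inner = d0 a5 26 5c 5c 5c ∥ 04 6a.
Outer hash (tag): sum = 208+165+38+92+92+92+4+106 = 797 → 03 1d.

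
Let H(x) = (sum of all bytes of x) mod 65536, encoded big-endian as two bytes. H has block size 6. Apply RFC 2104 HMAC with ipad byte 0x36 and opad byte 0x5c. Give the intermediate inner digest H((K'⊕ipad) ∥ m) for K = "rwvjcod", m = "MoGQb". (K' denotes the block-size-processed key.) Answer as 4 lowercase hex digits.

038b

Key "rwvjcod" = 72 77 76 6a 63 6f 64 is 7 bytes > B = 6, so hash it first: H(key) = 02 ff, then zero-pad to 6 bytes: K' = 02 ff 00 00 00 00.
K' ⊕ ipad = 34 c9 36 36 36 36.
Inner input = 34 c9 36 36 36 36 ∥ 4d 6f 47 51 62.
Inner hash: sum = 52+201+54+54+54+54+77+111+71+81+98 = 907 → 03 8b.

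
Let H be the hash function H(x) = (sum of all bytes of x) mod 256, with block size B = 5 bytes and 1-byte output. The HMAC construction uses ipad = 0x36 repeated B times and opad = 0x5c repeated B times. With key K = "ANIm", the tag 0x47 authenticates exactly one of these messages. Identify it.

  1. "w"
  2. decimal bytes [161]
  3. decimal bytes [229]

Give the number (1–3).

1

Key "ANIm" = 41 4e 49 6d is 4 bytes ≤ B = 5; zero-pad to 5 bytes: K' = 41 4e 49 6d 00.
K' ⊕ ipad = 77 78 7f 5b 36; K' ⊕ opad = 1d 12 15 31 5c.
m1: inner = H(77 78 7f 5b 36 77) = 76; tag = H(1d 12 15 31 5c 76) = 47 ← matches
m2: inner = H(77 78 7f 5b 36 a1) = a0; tag = H(1d 12 15 31 5c a0) = 71
m3: inner = H(77 78 7f 5b 36 e5) = e4; tag = H(1d 12 15 31 5c e4) = b5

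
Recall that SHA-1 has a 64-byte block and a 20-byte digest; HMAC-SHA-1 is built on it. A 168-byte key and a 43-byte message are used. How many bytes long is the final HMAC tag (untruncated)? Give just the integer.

20

The tag is one SHA-1 digest: 20 bytes.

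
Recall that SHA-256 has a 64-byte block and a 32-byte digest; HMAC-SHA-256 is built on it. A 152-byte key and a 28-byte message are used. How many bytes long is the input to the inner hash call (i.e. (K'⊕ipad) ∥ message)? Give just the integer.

92

Key is 152 > 64 bytes, so it is hashed to 32 bytes then zero-padded to 64: |K'| = 64.
Inner input = (K'⊕ipad) ∥ m → 64 + 28 = 92 bytes.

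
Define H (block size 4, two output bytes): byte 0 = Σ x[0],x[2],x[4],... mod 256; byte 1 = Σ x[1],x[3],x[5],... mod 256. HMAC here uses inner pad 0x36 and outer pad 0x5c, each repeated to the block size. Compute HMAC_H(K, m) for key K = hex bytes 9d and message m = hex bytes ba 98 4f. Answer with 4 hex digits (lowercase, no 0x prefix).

Key hex bytes 9d is 1 byte ≤ B = 4; zero-pad to 4 bytes: K' = 9d 00 00 00.
K' ⊕ ipad = ab 36 36 36.  K' ⊕ opad = c1 5c 5c 5c.
Inner input = (K'⊕ipad) ∥ m = ab 36 36 36 ∥ ba 98 4f.
Inner hash: even-index sum = 490 mod 256 = 234; odd-index sum = 260 mod 256 = 4 → ea 04.
Outer input = (K'⊕opad) ∥ inner = c1 5c 5c 5c ∥ ea 04.
Outer hash (tag): even-index sum = 519 mod 256 = 7; odd-index sum = 188 mod 256 = 188 → 07 bc.

07bc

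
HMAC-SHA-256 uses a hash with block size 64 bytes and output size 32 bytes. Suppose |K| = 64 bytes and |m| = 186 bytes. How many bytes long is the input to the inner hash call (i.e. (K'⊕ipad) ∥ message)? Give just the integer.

Key is 64 ≤ 64 bytes, zero-padded: |K'| = 64.
Inner input = (K'⊕ipad) ∥ m → 64 + 186 = 250 bytes.

250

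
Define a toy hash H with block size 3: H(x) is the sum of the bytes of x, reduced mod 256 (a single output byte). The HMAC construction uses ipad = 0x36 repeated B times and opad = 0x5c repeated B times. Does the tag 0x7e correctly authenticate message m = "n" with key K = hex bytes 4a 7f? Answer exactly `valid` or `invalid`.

invalid

Key hex bytes 4a 7f is 2 bytes ≤ B = 3; zero-pad to 3 bytes: K' = 4a 7f 00.
K' ⊕ ipad = 7c 49 36; K' ⊕ opad = 16 23 5c.
Inner hash: sum = 124+73+54+110 = 361; mod 256 = 105 → 69.
Outer hash (recomputed tag): sum = 22+35+92+105 = 254 → fe.
Recomputed tag = fe; claimed = 7e → mismatch.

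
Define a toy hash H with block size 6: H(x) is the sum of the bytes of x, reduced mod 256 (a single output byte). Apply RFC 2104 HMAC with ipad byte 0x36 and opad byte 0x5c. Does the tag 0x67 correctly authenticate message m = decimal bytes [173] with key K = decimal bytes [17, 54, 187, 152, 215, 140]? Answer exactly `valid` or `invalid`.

Key decimal bytes [17, 54, 187, 152, 215, 140] = 11 36 bb 98 d7 8c is exactly B = 6 bytes: K' = 11 36 bb 98 d7 8c.
K' ⊕ ipad = 27 00 8d ae e1 ba; K' ⊕ opad = 4d 6a e7 c4 8b d0.
Inner hash: sum = 39+0+141+174+225+186+173 = 938; mod 256 = 170 → aa.
Outer hash (recomputed tag): sum = 77+106+231+196+139+208+170 = 1127; mod 256 = 103 → 67.
Recomputed tag = 67; claimed = 67 → match.

valid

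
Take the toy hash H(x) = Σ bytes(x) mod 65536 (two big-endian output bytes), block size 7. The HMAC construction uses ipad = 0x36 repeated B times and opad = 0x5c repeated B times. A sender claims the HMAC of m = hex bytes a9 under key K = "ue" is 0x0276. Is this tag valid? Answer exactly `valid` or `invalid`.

Key "ue" = 75 65 is 2 bytes ≤ B = 7; zero-pad to 7 bytes: K' = 75 65 00 00 00 00 00.
K' ⊕ ipad = 43 53 36 36 36 36 36; K' ⊕ opad = 29 39 5c 5c 5c 5c 5c.
Inner hash: sum = 67+83+54+54+54+54+54+169 = 589 → 02 4d.
Outer hash (recomputed tag): sum = 41+57+92+92+92+92+92+2+77 = 637 → 02 7d.
Recomputed tag = 027d; claimed = 0276 → mismatch.

invalid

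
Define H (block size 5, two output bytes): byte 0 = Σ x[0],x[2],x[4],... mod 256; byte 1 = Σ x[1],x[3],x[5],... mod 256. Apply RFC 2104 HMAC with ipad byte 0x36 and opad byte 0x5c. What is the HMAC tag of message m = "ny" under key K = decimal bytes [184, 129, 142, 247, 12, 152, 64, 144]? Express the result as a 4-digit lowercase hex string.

Key decimal bytes [184, 129, 142, 247, 12, 152, 64, 144] = b8 81 8e f7 0c 98 40 90 is 8 bytes > B = 5, so hash it first: H(key) = 92 a0, then zero-pad to 5 bytes: K' = 92 a0 00 00 00.
K' ⊕ ipad = a4 96 36 36 36.  K' ⊕ opad = ce fc 5c 5c 5c.
Inner input = (K'⊕ipad) ∥ m = a4 96 36 36 36 ∥ 6e 79.
Inner hash: even-index sum = 393 mod 256 = 137; odd-index sum = 314 mod 256 = 58 → 89 3a.
Outer input = (K'⊕opad) ∥ inner = ce fc 5c 5c 5c ∥ 89 3a.
Outer hash (tag): even-index sum = 448 mod 256 = 192; odd-index sum = 481 mod 256 = 225 → c0 e1.

c0e1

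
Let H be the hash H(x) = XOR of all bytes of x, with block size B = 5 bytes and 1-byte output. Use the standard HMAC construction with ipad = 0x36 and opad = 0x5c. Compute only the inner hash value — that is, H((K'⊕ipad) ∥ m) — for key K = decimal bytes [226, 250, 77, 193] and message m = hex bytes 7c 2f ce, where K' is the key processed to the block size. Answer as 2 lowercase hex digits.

Key decimal bytes [226, 250, 77, 193] = e2 fa 4d c1 is 4 bytes ≤ B = 5; zero-pad to 5 bytes: K' = e2 fa 4d c1 00.
K' ⊕ ipad = d4 cc 7b f7 36.
Inner input = d4 cc 7b f7 36 ∥ 7c 2f ce.
Inner hash: XOR d4⊕cc⊕7b⊕f7⊕36⊕7c⊕2f⊕ce = 3f.

3f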